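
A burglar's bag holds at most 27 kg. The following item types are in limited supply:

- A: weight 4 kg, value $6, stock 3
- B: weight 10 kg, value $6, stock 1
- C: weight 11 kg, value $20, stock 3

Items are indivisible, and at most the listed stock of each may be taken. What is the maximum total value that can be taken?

$46

Best selections within weight 27 and stock limits:
- 1×A + 2×C: weight 26, value 46
- 2×C: weight 22, value 40
- 3×A + 1×C: weight 23, value 38
Best: $46.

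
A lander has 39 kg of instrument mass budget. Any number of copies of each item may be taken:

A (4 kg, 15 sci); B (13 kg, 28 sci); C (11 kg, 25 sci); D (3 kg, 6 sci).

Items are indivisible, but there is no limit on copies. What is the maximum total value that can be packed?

141 sci

Best value-per-unit is A at 15/4; filling with it alone gives 9×15 = 135.
Optimal mix: 9×A + 1×D → mass 39, value 141.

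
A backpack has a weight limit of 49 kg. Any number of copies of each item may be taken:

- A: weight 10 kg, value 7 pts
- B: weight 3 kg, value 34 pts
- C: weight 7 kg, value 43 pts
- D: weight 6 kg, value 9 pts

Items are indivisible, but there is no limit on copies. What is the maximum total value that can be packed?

544 pts

Best value-per-unit is B at 34/3, and filling with it alone uses weight 16×3=48. No mix of the others beats 16×34 = 544.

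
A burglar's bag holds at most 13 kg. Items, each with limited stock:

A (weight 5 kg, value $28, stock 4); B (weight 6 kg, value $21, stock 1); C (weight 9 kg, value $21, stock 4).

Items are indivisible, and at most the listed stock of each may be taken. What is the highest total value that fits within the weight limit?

Top feasible selections:
- 2×A: weight 10, value 56
- 1×A + 1×B: weight 11, value 49
Best: $56.

$56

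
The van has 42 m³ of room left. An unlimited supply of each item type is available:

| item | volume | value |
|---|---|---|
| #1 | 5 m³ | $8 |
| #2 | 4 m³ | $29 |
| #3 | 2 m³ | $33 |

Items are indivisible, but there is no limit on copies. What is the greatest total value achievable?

$693

Best value-per-unit is #3 at 33/2, and filling with it alone uses volume 21×2=42. No mix of the others beats 21×33 = 693.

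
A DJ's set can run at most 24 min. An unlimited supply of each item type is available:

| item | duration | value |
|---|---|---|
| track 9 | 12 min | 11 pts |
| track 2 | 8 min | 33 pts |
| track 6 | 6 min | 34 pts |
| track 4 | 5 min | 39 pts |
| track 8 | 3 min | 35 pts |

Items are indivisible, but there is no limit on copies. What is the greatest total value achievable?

Best value-per-unit is track 8 at 35/3, and filling with it alone uses duration 8×3=24. No mix of the others beats 8×35 = 280.

280 pts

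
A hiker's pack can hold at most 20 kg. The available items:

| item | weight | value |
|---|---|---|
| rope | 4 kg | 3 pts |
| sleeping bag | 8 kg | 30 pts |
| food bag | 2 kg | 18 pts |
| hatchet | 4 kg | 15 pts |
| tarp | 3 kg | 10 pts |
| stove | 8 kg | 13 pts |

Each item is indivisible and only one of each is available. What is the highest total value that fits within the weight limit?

Check high-value combinations within 20 kg:
- sleeping bag+food bag+hatchet+tarp: weight 8+2+4+3=17, value 30+18+15+10=73
- rope+sleeping bag+food bag+hatchet: weight 4+8+2+4=18, value 3+30+18+15=66
- sleeping bag+food bag+hatchet: weight 8+2+4=14, value 30+18+15=63
- rope+sleeping bag+food bag+tarp: weight 4+8+2+3=17, value 3+30+18+10=61
- sleeping bag+food bag+stove: weight 8+2+8=18, value 30+18+13=61
Best: 73 pts.

73 pts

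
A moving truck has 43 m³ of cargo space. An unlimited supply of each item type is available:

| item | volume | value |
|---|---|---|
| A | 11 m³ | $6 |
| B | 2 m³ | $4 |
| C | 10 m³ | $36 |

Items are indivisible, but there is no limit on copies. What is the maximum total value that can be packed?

Best value-per-unit is C at 36/10; filling with it alone gives 4×36 = 144.
Optimal mix: 1×B + 4×C → volume 42, value 148.

$148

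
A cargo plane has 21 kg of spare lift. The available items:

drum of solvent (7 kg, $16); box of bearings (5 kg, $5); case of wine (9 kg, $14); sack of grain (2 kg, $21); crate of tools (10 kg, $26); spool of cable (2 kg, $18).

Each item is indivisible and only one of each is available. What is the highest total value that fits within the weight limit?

Check high-value combinations within 21 kg:
- drum of solvent+sack of grain+crate of tools+spool of cable: weight 7+2+10+2=21, value 16+21+26+18=81
- box of bearings+sack of grain+crate of tools+spool of cable: weight 5+2+10+2=19, value 5+21+26+18=70
- drum of solvent+case of wine+sack of grain+spool of cable: weight 7+9+2+2=20, value 16+14+21+18=69
- sack of grain+crate of tools+spool of cable: weight 2+10+2=14, value 21+26+18=65
- drum of solvent+sack of grain+crate of tools: weight 7+2+10=19, value 16+21+26=63
Best: $81.

$81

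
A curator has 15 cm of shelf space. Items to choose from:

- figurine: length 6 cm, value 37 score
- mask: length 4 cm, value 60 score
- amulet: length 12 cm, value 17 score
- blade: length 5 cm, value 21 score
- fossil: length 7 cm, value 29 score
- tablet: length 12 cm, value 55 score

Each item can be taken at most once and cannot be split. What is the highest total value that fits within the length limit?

118 score

This is a 0/1 knapsack; check combinations near the capacity.
- figurine+mask+blade: length 6+4+5=15, value 37+60+21=118
- figurine+mask: length 6+4=10, value 37+60=97
- mask+fossil: length 4+7=11, value 60+29=89
Best: 118 score.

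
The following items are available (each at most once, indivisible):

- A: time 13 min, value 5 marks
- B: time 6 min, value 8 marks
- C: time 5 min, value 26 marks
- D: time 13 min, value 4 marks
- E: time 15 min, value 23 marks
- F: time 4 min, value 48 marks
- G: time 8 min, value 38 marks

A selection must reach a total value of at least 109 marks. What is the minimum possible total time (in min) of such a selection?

17

Subsets with value ≥ 109, sorted by total time:
- C+F+G: time 17, value 112
- B+C+F+G: time 23, value 120
- E+F+G: time 27, value 109
Minimum time: 17 min.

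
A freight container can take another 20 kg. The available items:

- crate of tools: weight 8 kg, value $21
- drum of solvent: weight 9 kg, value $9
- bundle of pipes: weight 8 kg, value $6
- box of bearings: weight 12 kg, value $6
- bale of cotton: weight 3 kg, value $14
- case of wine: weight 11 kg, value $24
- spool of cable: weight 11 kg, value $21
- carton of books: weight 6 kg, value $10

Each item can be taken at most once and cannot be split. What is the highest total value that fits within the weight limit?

Check high-value combinations within 20 kg:
- bale of cotton+case of wine+carton of books: weight 3+11+6=20, value 14+24+10=48
- crate of tools+bale of cotton+carton of books: weight 8+3+6=17, value 21+14+10=45
- crate of tools+case of wine: weight 8+11=19, value 21+24=45
- bale of cotton+spool of cable+carton of books: weight 3+11+6=20, value 14+21+10=45
- crate of tools+drum of solvent+bale of cotton: weight 8+9+3=20, value 21+9+14=44
Best: $48.

$48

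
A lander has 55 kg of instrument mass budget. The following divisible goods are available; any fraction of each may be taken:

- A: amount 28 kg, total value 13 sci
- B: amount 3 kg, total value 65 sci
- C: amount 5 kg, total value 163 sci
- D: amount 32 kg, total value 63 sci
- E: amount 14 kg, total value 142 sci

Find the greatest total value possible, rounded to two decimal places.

Take in order of value per unit:
- C (163/5 per unit): all 5 → value 163, running total 163.00
- B (65/3 per unit): all 3 → value 65, running total 228.00
- E (142/14 per unit): all 14 → value 142, running total 370.00
- D (63/32 per unit): all 32 → value 63, running total 433.00
- A (13/28 per unit): 1 of 28 → value 1×13/28 = 0.4643, running total 433.46
Total 433.46.

433.46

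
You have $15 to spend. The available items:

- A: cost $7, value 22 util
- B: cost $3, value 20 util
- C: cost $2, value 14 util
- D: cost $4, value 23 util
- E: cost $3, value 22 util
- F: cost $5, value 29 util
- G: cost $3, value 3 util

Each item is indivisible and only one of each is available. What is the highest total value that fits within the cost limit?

94 util

Check high-value combinations within $15:
- B+D+E+F: cost 3+4+3+5=15, value 20+23+22+29=94
- C+D+E+F: cost 2+4+3+5=14, value 14+23+22+29=88
- B+C+D+F: cost 3+2+4+5=14, value 20+14+23+29=86
Best: 94 util.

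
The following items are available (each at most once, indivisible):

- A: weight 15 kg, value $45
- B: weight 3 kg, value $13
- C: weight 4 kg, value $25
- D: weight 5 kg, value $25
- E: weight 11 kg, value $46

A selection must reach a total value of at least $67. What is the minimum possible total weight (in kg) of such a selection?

15

Subsets with value ≥ 67, sorted by total weight:
- C+E: weight 15, value 71
- D+E: weight 16, value 71
- B+C+E: weight 18, value 84
- B+D+E: weight 19, value 84
Minimum weight: 15 kg.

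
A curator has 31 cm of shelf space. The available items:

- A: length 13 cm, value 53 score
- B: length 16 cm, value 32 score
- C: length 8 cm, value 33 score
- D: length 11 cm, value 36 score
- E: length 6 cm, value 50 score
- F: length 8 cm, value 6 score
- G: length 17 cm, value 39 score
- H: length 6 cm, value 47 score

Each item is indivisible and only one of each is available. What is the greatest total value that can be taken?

166 score

Check high-value combinations within 31 cm:
- C+D+E+H: length 8+11+6+6=31, value 33+36+50+47=166
- A+E+H: length 13+6+6=25, value 53+50+47=150
- A+D+E: length 13+11+6=30, value 53+36+50=139
- D+E+F+H: length 11+6+8+6=31, value 36+50+6+47=139
Best: 166 score.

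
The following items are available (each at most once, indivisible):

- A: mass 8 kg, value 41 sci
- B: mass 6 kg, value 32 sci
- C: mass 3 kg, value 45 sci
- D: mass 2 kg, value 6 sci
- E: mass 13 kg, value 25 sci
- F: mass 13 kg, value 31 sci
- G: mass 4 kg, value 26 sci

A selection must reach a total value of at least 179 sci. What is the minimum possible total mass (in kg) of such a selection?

36

Subsets with value ≥ 179, sorted by total mass:
- A+B+C+D+F+G: mass 36, value 181
- A+B+C+D+E+F: mass 45, value 180
- A+B+C+E+F+G: mass 47, value 200
Minimum mass: 36 kg.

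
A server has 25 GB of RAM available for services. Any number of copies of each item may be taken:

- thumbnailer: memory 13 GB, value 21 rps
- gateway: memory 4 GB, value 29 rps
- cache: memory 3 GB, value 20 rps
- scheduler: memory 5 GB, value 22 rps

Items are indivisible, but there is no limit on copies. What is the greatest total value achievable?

Best value-per-unit is gateway at 29/4; filling with it alone gives 6×29 = 174.
Optimal mix: 4×gateway + 3×cache → memory 25, value 176.

176 rps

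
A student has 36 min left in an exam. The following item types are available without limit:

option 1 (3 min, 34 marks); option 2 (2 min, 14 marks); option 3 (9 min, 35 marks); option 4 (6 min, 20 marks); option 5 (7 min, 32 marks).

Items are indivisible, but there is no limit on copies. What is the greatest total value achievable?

408 marks

Best value-per-unit is option 1 at 34/3, and filling with it alone uses time 12×3=36. No mix of the others beats 12×34 = 408.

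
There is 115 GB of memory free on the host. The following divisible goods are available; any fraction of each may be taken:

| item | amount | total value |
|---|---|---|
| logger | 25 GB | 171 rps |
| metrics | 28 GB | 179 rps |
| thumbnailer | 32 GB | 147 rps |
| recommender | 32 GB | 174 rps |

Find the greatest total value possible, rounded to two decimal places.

Take in order of value per unit:
- logger (171/25 per unit): all 25 → value 171, running total 171.00
- metrics (179/28 per unit): all 28 → value 179, running total 350.00
- recommender (174/32 per unit): all 32 → value 174, running total 524.00
- thumbnailer (147/32 per unit): 30 of 32 → value 30×147/32 = 137.8125, running total 661.81
Total 661.81.

661.81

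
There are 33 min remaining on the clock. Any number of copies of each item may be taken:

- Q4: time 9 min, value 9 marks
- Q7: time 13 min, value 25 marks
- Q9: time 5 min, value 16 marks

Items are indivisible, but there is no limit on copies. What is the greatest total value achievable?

96 marks

Best value-per-unit is Q9 at 16/5, and filling with it alone uses time 6×5=30. No mix of the others beats 6×16 = 96.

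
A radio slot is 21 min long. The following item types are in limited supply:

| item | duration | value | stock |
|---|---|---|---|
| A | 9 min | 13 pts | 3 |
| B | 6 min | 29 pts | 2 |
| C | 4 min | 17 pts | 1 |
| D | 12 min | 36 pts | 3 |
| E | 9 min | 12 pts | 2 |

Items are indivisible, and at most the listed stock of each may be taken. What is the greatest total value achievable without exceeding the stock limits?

Top feasible selections:
- 2×B + 1×C: duration 16, value 75
- 1×A + 2×B: duration 21, value 71
- 2×B + 1×E: duration 21, value 70
- 1×B + 1×D: duration 18, value 65
Best: 75 pts.

75 pts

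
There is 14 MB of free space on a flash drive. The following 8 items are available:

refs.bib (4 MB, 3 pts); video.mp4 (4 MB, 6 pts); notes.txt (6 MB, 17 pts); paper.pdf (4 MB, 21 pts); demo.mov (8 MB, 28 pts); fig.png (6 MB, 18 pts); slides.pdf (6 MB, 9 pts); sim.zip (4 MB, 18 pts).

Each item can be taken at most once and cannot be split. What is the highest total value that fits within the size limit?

57 pts

This is a 0/1 knapsack; check combinations near the capacity.
- paper.pdf+fig.png+sim.zip: size 4+6+4=14, value 21+18+18=57
- notes.txt+paper.pdf+sim.zip: size 6+4+4=14, value 17+21+18=56
- paper.pdf+demo.mov: size 4+8=12, value 21+28=49
Best: 57 pts.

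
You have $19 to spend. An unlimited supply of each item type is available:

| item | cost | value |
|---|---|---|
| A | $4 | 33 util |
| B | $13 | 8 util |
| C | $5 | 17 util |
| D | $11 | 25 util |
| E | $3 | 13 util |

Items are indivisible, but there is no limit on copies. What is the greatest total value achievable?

Best value-per-unit is A at 33/4; filling with it alone gives 4×33 = 132.
Optimal mix: 4×A + 1×E → cost 19, value 145.

145 util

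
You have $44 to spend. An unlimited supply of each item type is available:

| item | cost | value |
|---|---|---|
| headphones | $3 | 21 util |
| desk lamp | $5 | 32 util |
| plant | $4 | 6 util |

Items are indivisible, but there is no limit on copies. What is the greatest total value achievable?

Best value-per-unit is headphones at 21/3; filling with it alone gives 14×21 = 294.
Optimal mix: 13×headphones + 1×desk lamp → cost 44, value 305.

305 util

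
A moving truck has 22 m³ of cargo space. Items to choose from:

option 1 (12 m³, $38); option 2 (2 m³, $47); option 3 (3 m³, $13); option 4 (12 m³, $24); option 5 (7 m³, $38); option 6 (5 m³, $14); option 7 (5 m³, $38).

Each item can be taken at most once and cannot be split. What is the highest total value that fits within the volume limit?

$150

Check high-value combinations within 22 m³:
- option 2+option 3+option 5+option 6+option 7: volume 2+3+7+5+5=22, value 47+13+38+14+38=150
- option 2+option 5+option 6+option 7: volume 2+7+5+5=19, value 47+38+14+38=137
- option 2+option 3+option 5+option 7: volume 2+3+7+5=17, value 47+13+38+38=136
Best: $150.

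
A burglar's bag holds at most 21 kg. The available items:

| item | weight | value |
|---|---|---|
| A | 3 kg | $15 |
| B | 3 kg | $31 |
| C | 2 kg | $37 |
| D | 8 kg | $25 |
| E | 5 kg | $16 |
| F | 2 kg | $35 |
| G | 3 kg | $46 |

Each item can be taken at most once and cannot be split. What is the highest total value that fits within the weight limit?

$189

Check high-value combinations within 21 kg:
- A+B+C+D+F+G: weight 3+3+2+8+2+3=21, value 15+31+37+25+35+46=189
- A+B+C+E+F+G: weight 3+3+2+5+2+3=18, value 15+31+37+16+35+46=180
- B+C+D+F+G: weight 3+2+8+2+3=18, value 31+37+25+35+46=174
- B+C+E+F+G: weight 3+2+5+2+3=15, value 31+37+16+35+46=165
- A+B+C+F+G: weight 3+3+2+2+3=13, value 15+31+37+35+46=164
Best: $189.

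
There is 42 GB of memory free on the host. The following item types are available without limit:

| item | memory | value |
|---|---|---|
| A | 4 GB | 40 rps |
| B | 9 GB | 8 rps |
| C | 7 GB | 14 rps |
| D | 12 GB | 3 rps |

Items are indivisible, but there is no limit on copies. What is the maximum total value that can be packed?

400 rps

Best value-per-unit is A at 40/4, and filling with it alone uses memory 10×4=40. No mix of the others beats 10×40 = 400.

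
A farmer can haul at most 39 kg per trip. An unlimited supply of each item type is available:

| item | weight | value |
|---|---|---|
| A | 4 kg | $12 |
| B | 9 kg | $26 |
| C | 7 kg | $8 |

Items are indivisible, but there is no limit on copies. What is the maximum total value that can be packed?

$114

Best value-per-unit is A at 12/4; filling with it alone gives 9×12 = 108.
Optimal mix: 3×A + 3×B → weight 39, value 114.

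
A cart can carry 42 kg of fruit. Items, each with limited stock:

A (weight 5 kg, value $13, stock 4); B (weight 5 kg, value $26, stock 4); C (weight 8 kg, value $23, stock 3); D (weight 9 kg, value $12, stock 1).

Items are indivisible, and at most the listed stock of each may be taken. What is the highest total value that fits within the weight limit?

Top feasible selections:
- 1×A + 4×B + 2×C: weight 41, value 163
- 4×A + 4×B: weight 40, value 156
Best: $163.

$163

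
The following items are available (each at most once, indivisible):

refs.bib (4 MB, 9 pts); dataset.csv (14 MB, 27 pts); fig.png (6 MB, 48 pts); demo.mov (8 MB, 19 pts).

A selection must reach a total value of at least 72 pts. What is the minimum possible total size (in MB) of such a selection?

18

Subsets with value ≥ 72, sorted by total size:
- refs.bib+fig.png+demo.mov: size 18, value 76
- dataset.csv+fig.png: size 20, value 75
- refs.bib+dataset.csv+fig.png: size 24, value 84
- dataset.csv+fig.png+demo.mov: size 28, value 94
Minimum size: 18 MB.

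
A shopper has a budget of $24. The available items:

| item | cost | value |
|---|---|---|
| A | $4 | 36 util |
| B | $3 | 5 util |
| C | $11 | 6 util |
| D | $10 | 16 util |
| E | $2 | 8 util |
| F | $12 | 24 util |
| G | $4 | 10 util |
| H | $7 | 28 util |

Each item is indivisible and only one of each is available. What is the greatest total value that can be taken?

88 util

This is a 0/1 knapsack; check combinations near the capacity.
- A+D+E+H: cost 4+10+2+7=23, value 36+16+8+28=88
- A+F+H: cost 4+12+7=23, value 36+24+28=88
- A+B+E+G+H: cost 4+3+2+4+7=20, value 36+5+8+10+28=87
- A+B+D+H: cost 4+3+10+7=24, value 36+5+16+28=85
- A+E+G+H: cost 4+2+4+7=17, value 36+8+10+28=82
Best: 88 util.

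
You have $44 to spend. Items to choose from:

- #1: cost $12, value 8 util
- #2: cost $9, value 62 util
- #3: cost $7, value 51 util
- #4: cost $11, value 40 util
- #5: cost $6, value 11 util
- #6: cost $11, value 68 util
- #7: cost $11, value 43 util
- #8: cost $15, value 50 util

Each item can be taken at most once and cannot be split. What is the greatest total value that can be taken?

This is a 0/1 knapsack; check combinations near the capacity.
- #2+#3+#5+#6+#7: cost 9+7+6+11+11=44, value 62+51+11+68+43=235
- #2+#3+#4+#5+#6: cost 9+7+11+6+11=44, value 62+51+40+11+68=232
- #2+#3+#6+#8: cost 9+7+11+15=42, value 62+51+68+50=231
- #2+#3+#6+#7: cost 9+7+11+11=38, value 62+51+68+43=224
Best: 235 util.

235 util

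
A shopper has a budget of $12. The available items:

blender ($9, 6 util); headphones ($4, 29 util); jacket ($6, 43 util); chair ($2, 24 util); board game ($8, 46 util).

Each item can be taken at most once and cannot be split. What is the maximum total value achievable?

96 util

Check high-value combinations within $12:
- headphones+jacket+chair: cost 4+6+2=12, value 29+43+24=96
- headphones+board game: cost 4+8=12, value 29+46=75
- headphones+jacket: cost 4+6=10, value 29+43=72
Best: 96 util.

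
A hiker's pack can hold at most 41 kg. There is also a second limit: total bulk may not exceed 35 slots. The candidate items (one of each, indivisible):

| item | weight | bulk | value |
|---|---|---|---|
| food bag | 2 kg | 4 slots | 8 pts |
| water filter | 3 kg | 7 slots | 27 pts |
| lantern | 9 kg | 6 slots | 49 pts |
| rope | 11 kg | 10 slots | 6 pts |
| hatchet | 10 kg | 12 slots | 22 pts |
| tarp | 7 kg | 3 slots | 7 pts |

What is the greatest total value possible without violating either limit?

Feasible sets respecting both limits:
- food bag+water filter+lantern+hatchet+tarp: weight 31, bulk 32, value 113
- food bag+water filter+lantern+hatchet: weight 24, bulk 29, value 106
- water filter+lantern+hatchet+tarp: weight 29, bulk 28, value 105
- water filter+lantern+rope+hatchet: weight 33, bulk 35, value 104
Best: 113 pts.

113 pts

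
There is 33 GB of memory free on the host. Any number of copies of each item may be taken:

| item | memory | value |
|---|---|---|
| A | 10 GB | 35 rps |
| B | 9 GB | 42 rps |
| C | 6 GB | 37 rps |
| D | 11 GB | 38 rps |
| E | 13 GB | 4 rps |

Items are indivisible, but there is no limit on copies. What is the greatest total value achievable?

Best value-per-unit is C at 37/6; filling with it alone gives 5×37 = 185.
Optimal mix: 1×B + 4×C → memory 33, value 190.

190 rps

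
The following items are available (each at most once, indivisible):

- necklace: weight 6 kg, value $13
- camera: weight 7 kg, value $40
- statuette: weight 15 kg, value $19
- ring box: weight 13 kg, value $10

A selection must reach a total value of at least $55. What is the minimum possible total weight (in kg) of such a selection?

22

Subsets with value ≥ 55, sorted by total weight:
- camera+statuette: weight 22, value 59
- necklace+camera+ring box: weight 26, value 63
- necklace+camera+statuette: weight 28, value 72
Minimum weight: 22 kg.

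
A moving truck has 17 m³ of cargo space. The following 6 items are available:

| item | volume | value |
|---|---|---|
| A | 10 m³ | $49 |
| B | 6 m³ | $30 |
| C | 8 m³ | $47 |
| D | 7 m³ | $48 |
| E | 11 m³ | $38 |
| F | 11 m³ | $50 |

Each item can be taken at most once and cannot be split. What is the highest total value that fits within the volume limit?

Check high-value combinations within 17 m³:
- A+D: volume 10+7=17, value 49+48=97
- C+D: volume 8+7=15, value 47+48=95
- B+F: volume 6+11=17, value 30+50=80
Best: $97.

$97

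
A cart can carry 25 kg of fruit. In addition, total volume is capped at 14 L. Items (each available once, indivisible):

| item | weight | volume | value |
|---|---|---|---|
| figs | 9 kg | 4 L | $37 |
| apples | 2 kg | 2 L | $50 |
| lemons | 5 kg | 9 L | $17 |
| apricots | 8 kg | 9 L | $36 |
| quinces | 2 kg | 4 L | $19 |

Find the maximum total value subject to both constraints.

Feasible sets respecting both limits:
- figs+apples+quinces: weight 13, volume 10, value 106
- figs+apples: weight 11, volume 6, value 87
- apples+apricots: weight 10, volume 11, value 86
Best: $106.

$106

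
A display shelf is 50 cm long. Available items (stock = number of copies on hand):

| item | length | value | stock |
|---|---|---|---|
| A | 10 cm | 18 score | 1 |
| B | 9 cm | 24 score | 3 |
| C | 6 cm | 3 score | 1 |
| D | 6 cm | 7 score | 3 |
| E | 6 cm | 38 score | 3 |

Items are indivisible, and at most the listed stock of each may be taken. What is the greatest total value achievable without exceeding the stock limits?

186 score

Best selections within length 50 and stock limits:
- 3×B + 3×E: length 45, value 186
- 1×A + 2×B + 3×E: length 46, value 180
Best: 186 score.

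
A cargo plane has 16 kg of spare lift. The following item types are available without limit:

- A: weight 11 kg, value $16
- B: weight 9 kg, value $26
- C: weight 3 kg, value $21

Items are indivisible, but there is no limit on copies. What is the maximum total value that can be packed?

Best value-per-unit is C at 21/3, and filling with it alone uses weight 5×3=15. No mix of the others beats 5×21 = 105.

$105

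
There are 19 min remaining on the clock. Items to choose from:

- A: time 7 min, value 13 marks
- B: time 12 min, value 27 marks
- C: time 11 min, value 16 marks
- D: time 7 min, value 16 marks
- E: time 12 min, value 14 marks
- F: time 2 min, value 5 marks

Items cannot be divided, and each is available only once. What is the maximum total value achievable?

43 marks

This is a 0/1 knapsack; check combinations near the capacity.
- B+D: time 12+7=19, value 27+16=43
- A+B: time 7+12=19, value 13+27=40
- A+D+F: time 7+7+2=16, value 13+16+5=34
Best: 43 marks.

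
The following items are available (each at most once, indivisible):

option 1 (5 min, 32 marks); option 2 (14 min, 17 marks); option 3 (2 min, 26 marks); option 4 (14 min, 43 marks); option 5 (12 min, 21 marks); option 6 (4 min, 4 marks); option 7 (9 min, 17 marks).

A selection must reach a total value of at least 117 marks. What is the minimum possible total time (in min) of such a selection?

30

Subsets with value ≥ 117, sorted by total time:
- option 1+option 3+option 4+option 7: time 30, value 118
- option 1+option 3+option 4+option 5: time 33, value 122
Minimum time: 30 min.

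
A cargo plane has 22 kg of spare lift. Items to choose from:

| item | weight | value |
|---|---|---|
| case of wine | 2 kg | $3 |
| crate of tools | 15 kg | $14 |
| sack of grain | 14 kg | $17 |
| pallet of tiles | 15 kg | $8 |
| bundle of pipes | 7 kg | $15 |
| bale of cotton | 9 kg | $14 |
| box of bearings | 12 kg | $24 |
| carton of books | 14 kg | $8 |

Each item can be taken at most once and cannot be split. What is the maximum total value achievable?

$42

This is a 0/1 knapsack; check combinations near the capacity.
- case of wine+bundle of pipes+box of bearings: weight 2+7+12=21, value 3+15+24=42
- bundle of pipes+box of bearings: weight 7+12=19, value 15+24=39
- bale of cotton+box of bearings: weight 9+12=21, value 14+24=38
- case of wine+bundle of pipes+bale of cotton: weight 2+7+9=18, value 3+15+14=32
- sack of grain+bundle of pipes: weight 14+7=21, value 17+15=32
Best: $42.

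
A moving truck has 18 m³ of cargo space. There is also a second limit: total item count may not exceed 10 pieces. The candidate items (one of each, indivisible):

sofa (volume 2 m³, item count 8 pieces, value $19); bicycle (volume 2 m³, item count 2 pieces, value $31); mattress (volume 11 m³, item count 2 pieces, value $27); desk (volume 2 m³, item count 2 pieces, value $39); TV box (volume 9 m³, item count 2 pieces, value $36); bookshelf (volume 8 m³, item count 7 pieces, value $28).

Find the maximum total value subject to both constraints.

Feasible sets respecting both limits:
- bicycle+desk+TV box: volume 13, item count 6, value 106
- bicycle+mattress+desk: volume 15, item count 6, value 97
- desk+TV box: volume 11, item count 4, value 75
Best: $106.

$106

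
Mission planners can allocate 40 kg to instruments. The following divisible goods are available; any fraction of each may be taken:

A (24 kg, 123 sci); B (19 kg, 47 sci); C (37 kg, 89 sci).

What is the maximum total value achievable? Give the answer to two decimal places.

Take in order of value per unit:
- A (123/24 per unit): all 24 → value 123, running total 123.00
- B (47/19 per unit): 16 of 19 → value 16×47/19 = 39.5789, running total 162.58
Total 162.58.

162.58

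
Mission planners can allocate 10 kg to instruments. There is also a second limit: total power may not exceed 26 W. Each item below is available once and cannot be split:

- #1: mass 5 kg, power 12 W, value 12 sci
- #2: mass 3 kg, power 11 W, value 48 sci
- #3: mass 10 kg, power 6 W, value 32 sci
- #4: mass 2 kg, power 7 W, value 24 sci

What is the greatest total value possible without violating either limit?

Feasible sets respecting both limits:
- #2+#4: mass 5, power 18, value 72
- #1+#2: mass 8, power 23, value 60
- #2: mass 3, power 11, value 48
- #1+#4: mass 7, power 19, value 36
Best: 72 sci.

72 sci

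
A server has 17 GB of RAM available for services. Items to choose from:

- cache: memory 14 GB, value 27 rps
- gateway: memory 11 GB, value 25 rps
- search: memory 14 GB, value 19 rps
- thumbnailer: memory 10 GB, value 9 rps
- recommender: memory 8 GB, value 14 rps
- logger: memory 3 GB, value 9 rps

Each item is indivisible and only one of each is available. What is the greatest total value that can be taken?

36 rps

Check high-value combinations within 17 GB:
- cache+logger: memory 14+3=17, value 27+9=36
- gateway+logger: memory 11+3=14, value 25+9=34
- search+logger: memory 14+3=17, value 19+9=28
- cache: memory 14, value 27
Best: 36 rps.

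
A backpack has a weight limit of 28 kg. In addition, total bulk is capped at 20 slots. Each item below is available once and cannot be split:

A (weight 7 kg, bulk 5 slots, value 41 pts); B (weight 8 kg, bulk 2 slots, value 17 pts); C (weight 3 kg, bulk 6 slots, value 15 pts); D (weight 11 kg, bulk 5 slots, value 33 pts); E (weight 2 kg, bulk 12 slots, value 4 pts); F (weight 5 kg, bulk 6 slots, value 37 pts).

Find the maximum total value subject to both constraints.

Feasible sets respecting both limits:
- A+D+F: weight 23, bulk 16, value 111
- A+B+C+F: weight 23, bulk 19, value 110
- B+C+D+F: weight 27, bulk 19, value 102
- A+B+F: weight 20, bulk 13, value 95
Best: 111 pts.

111 pts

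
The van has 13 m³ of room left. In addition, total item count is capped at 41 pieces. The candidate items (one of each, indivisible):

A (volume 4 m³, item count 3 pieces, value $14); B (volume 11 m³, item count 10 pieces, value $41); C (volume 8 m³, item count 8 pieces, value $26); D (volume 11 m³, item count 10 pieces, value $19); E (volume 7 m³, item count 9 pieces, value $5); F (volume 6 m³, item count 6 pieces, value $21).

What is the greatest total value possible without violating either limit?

$41

Feasible sets respecting both limits:
- B: volume 11, item count 10, value 41
- A+C: volume 12, item count 11, value 40
- A+F: volume 10, item count 9, value 35
- C: volume 8, item count 8, value 26
Best: $41.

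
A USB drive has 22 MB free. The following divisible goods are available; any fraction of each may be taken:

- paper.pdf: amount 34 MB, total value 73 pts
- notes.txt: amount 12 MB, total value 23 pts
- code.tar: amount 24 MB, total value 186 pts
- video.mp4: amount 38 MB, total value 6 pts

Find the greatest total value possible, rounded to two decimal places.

Take in order of value per unit:
- code.tar (186/24 per unit): 22 of 24 → value 22×186/24 = 170.5000, running total 170.50
Total 170.50.

170.50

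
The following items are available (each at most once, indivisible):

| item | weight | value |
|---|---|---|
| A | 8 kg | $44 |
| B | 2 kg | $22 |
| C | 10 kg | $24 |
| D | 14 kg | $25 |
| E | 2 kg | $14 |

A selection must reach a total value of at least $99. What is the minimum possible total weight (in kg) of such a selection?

Subsets with value ≥ 99, sorted by total weight:
- A+B+C+E: weight 22, value 104
- A+B+D+E: weight 26, value 105
Minimum weight: 22 kg.

22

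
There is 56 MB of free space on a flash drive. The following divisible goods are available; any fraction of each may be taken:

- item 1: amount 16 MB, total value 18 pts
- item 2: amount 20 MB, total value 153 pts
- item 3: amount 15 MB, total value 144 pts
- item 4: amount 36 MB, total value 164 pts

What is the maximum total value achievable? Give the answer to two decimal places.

Take in order of value per unit:
- item 3 (144/15 per unit): all 15 → value 144, running total 144.00
- item 2 (153/20 per unit): all 20 → value 153, running total 297.00
- item 4 (164/36 per unit): 21 of 36 → value 21×164/36 = 95.6667, running total 392.67
Total 392.67.

392.67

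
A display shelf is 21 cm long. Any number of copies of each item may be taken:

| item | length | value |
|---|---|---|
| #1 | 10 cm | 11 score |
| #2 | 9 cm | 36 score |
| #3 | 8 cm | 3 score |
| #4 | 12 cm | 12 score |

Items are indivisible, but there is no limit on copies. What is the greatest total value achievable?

72 score

Best value-per-unit is #2 at 36/9, and filling with it alone uses length 2×9=18. No mix of the others beats 2×36 = 72.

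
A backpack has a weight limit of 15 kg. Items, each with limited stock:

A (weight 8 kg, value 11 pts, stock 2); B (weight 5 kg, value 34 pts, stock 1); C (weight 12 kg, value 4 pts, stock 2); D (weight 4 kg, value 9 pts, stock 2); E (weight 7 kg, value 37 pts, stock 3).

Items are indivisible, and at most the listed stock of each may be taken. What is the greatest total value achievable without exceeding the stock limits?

74 pts

Best selections within weight 15 and stock limits:
- 2×E: weight 14, value 74
- 1×B + 1×E: weight 12, value 71
Best: 74 pts.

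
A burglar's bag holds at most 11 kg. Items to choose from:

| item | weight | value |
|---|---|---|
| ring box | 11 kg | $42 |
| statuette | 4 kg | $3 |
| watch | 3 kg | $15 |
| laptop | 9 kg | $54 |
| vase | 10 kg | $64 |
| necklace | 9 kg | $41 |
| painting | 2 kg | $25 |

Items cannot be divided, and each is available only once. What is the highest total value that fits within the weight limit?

$79

Check high-value combinations within 11 kg:
- laptop+painting: weight 9+2=11, value 54+25=79
- necklace+painting: weight 9+2=11, value 41+25=66
- vase: weight 10, value 64
- laptop: weight 9, value 54
Best: $79.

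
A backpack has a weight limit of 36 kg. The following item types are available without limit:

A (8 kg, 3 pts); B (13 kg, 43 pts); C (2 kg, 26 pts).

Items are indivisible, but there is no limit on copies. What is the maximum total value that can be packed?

Best value-per-unit is C at 26/2, and filling with it alone uses weight 18×2=36. No mix of the others beats 18×26 = 468.

468 pts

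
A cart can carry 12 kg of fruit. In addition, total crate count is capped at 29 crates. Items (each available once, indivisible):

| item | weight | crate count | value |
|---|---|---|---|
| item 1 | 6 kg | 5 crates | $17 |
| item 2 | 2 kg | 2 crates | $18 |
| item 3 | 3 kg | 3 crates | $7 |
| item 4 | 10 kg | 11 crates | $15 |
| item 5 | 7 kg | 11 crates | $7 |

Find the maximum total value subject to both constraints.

$42

Feasible sets respecting both limits:
- item 1+item 2+item 3: weight 11, crate count 10, value 42
- item 1+item 2: weight 8, crate count 7, value 35
- item 2+item 4: weight 12, crate count 13, value 33
- item 2+item 3+item 5: weight 12, crate count 16, value 32
Best: $42.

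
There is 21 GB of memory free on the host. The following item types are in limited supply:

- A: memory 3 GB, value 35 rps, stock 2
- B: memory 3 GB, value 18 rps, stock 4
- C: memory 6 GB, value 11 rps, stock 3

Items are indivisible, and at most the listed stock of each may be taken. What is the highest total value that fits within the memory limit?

142 rps

Best selections within memory 21 and stock limits:
- 2×A + 4×B: memory 18, value 142
- 2×A + 3×B + 1×C: memory 21, value 135
Best: 142 rps.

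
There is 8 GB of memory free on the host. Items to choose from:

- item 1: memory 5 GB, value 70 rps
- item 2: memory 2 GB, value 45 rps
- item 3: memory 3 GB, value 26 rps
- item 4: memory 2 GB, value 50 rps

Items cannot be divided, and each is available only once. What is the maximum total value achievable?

Check high-value combinations within 8 GB:
- item 2+item 3+item 4: memory 2+3+2=7, value 45+26+50=121
- item 1+item 4: memory 5+2=7, value 70+50=120
- item 1+item 2: memory 5+2=7, value 70+45=115
Best: 121 rps.

121 rps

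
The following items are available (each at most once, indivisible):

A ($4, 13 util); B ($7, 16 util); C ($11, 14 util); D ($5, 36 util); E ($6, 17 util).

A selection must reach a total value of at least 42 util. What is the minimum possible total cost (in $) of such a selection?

9

Subsets with value ≥ 42, sorted by total cost:
- A+D: cost 9, value 49
- D+E: cost 11, value 53
- B+D: cost 12, value 52
- A+D+E: cost 15, value 66
Minimum cost: 9 $.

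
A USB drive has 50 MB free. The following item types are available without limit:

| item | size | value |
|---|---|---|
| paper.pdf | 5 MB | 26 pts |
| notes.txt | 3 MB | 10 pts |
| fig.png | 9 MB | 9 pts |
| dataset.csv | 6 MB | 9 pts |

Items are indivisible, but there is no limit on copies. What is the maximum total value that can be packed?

260 pts

Best value-per-unit is paper.pdf at 26/5, and filling with it alone uses size 10×5=50. No mix of the others beats 10×26 = 260.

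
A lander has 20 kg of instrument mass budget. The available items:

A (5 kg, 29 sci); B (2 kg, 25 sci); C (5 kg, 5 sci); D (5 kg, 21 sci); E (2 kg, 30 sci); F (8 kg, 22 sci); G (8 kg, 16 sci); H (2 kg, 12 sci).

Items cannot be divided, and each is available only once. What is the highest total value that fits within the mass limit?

Check high-value combinations within 20 kg:
- A+B+E+F+H: mass 5+2+2+8+2=19, value 29+25+30+22+12=118
- A+B+D+E+H: mass 5+2+5+2+2=16, value 29+25+21+30+12=117
- A+B+E+G+H: mass 5+2+2+8+2=19, value 29+25+30+16+12=112
- A+B+C+D+E: mass 5+2+5+5+2=19, value 29+25+5+21+30=110
- B+D+E+F+H: mass 2+5+2+8+2=19, value 25+21+30+22+12=110
Best: 118 sci.

118 sci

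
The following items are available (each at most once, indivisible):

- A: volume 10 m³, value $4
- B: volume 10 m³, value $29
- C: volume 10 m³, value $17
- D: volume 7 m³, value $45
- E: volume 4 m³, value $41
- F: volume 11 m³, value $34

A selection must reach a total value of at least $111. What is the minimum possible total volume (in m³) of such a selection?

21

Subsets with value ≥ 111, sorted by total volume:
- B+D+E: volume 21, value 115
- D+E+F: volume 22, value 120
- B+C+D+E: volume 31, value 132
- A+B+D+E: volume 31, value 119
Minimum volume: 21 m³.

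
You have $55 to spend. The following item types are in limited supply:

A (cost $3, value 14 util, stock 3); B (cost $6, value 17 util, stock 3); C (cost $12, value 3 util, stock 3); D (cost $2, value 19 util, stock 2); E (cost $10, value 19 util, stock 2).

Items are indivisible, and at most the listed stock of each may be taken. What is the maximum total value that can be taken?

Best selections within cost 55 and stock limits:
- 3×A + 3×B + 2×D + 2×E: cost 51, value 169
- 2×A + 3×B + 2×D + 2×E: cost 48, value 155
- 3×A + 3×B + 1×C + 2×D + 1×E: cost 53, value 153
Best: 169 util.

169 util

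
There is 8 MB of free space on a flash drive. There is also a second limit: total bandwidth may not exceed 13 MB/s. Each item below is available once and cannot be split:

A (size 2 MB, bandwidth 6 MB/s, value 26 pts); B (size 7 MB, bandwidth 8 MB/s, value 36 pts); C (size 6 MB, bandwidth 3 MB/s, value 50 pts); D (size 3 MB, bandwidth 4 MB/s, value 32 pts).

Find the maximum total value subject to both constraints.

Feasible sets respecting both limits:
- A+C: size 8, bandwidth 9, value 76
- A+D: size 5, bandwidth 10, value 58
- C: size 6, bandwidth 3, value 50
Best: 76 pts.

76 pts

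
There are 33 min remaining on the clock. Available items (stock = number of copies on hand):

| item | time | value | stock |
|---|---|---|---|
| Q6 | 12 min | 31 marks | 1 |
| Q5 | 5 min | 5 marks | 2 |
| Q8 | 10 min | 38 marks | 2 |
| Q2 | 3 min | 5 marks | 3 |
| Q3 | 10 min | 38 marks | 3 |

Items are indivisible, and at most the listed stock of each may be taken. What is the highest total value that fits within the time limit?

119 marks

Best selections within time 33 and stock limits:
- 1×Q2 + 3×Q3: time 33, value 119
- 1×Q8 + 1×Q2 + 2×Q3: time 33, value 119
- 2×Q8 + 1×Q2 + 1×Q3: time 33, value 119
- 3×Q3: time 30, value 114
Best: 119 marks.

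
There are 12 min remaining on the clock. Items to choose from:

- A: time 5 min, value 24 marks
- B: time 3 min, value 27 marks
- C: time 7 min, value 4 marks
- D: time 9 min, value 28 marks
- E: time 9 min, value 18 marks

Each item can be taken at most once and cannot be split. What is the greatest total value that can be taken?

55 marks

Check high-value combinations within 12 min:
- B+D: time 3+9=12, value 27+28=55
- A+B: time 5+3=8, value 24+27=51
- B+E: time 3+9=12, value 27+18=45
- B+C: time 3+7=10, value 27+4=31
- D: time 9, value 28
Best: 55 marks.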